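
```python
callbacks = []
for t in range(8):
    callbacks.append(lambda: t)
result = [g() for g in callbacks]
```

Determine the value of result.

Step 1: All 8 lambdas share the same variable t.
Step 2: After the loop, t = 7.
Step 3: Each call returns 7. result = [7, 7, 7, 7, 7, 7, 7, 7]

The answer is [7, 7, 7, 7, 7, 7, 7, 7].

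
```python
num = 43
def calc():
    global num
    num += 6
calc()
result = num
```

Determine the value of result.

Step 1: num = 43 globally.
Step 2: calc() modifies global num: num += 6 = 49.
Step 3: result = 49

The answer is 49.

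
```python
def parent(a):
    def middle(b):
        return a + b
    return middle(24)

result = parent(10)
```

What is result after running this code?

Step 1: parent(10) passes a = 10.
Step 2: middle(24) has b = 24, reads a = 10 from enclosing.
Step 3: result = 10 + 24 = 34

The answer is 34.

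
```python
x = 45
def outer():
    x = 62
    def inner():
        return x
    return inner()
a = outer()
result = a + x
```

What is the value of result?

Step 1: outer() has local x = 62. inner() reads from enclosing.
Step 2: outer() returns 62. Global x = 45 unchanged.
Step 3: result = 62 + 45 = 107

The answer is 107.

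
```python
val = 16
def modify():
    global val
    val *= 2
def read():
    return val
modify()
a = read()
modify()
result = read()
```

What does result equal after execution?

Step 1: val = 16.
Step 2: First modify(): val = 16 * 2 = 32.
Step 3: Second modify(): val = 32 * 2 = 64.
Step 4: read() returns 64

The answer is 64.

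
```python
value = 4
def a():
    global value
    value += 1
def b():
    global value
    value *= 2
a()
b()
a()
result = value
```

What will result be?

Step 1: value = 4.
Step 2: a(): value = 4 + 1 = 5.
Step 3: b(): value = 5 * 2 = 10.
Step 4: a(): value = 10 + 1 = 11

The answer is 11.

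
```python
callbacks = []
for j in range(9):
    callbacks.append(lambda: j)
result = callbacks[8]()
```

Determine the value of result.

Step 1: The loop creates 9 lambdas, all referencing the same variable j.
Step 2: After the loop, j = 8 (final value).
Step 3: callbacks[8]() looks up j at call time and finds 8. This is the late binding gotcha. result = 8

The answer is 8.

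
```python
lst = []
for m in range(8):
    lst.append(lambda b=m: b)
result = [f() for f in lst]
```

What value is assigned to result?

Step 1: Default arg b=m captures m at each iteration.
Step 2: Each lambda has its own default: 0, 1, ..., 7.
Step 3: result = [0, 1, 2, 3, 4, 5, 6, 7]

The answer is [0, 1, 2, 3, 4, 5, 6, 7].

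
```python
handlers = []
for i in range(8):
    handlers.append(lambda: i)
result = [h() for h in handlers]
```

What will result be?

Step 1: All 8 lambdas share the same variable i.
Step 2: After the loop, i = 7.
Step 3: Each call returns 7. result = [7, 7, 7, 7, 7, 7, 7, 7]

The answer is [7, 7, 7, 7, 7, 7, 7, 7].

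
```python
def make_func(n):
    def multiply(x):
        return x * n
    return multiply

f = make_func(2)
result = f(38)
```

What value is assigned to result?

Step 1: make_func(2) returns multiply closure with n = 2.
Step 2: f(38) computes 38 * 2 = 76.
Step 3: result = 76

The answer is 76.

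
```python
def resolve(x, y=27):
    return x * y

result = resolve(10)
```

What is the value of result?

Step 1: resolve(10) uses default y = 27.
Step 2: Returns 10 * 27 = 270.
Step 3: result = 270

The answer is 270.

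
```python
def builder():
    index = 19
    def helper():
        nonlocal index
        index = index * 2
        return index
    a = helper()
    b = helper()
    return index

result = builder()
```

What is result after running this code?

Step 1: index starts at 19.
Step 2: First helper(): index = 19 * 2 = 38.
Step 3: Second helper(): index = 38 * 2 = 76.
Step 4: result = 76

The answer is 76.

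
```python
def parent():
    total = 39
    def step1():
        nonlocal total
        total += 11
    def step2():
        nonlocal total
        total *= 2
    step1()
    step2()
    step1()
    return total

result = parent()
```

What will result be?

Step 1: total = 39.
Step 2: step1(): total = 39 + 11 = 50.
Step 3: step2(): total = 50 * 2 = 100.
Step 4: step1(): total = 100 + 11 = 111. result = 111

The answer is 111.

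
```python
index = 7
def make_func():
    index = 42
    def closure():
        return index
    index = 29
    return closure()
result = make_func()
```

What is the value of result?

Step 1: make_func() sets index = 42, then later index = 29.
Step 2: closure() is called after index is reassigned to 29. Closures capture variables by reference, not by value.
Step 3: result = 29

The answer is 29.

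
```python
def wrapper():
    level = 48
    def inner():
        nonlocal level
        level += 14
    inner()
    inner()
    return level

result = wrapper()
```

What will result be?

Step 1: level starts at 48.
Step 2: inner() is called 2 times, each adding 14.
Step 3: level = 48 + 14 * 2 = 76

The answer is 76.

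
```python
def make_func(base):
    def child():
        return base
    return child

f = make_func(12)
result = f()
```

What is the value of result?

Step 1: make_func(12) creates closure capturing base = 12.
Step 2: f() returns the captured base = 12.
Step 3: result = 12

The answer is 12.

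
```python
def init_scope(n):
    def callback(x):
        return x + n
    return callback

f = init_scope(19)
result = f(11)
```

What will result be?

Step 1: init_scope(19) creates a closure that captures n = 19.
Step 2: f(11) calls the closure with x = 11, returning 11 + 19 = 30.
Step 3: result = 30

The answer is 30.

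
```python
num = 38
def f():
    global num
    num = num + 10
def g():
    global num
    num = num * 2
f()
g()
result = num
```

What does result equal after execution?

Step 1: num = 38.
Step 2: f() adds 10: num = 38 + 10 = 48.
Step 3: g() doubles: num = 48 * 2 = 96.
Step 4: result = 96

The answer is 96.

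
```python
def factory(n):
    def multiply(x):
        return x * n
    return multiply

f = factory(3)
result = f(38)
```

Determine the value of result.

Step 1: factory(3) returns multiply closure with n = 3.
Step 2: f(38) computes 38 * 3 = 114.
Step 3: result = 114

The answer is 114.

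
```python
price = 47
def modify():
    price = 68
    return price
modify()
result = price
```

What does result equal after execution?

Step 1: Global price = 47.
Step 2: modify() creates local price = 68 (shadow, not modification).
Step 3: After modify() returns, global price is unchanged. result = 47

The answer is 47.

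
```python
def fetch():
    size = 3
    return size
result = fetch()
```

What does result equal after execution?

Step 1: fetch() defines size = 3 in its local scope.
Step 2: return size finds the local variable size = 3.
Step 3: result = 3

The answer is 3.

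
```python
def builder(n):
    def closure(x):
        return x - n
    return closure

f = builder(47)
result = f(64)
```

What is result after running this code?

Step 1: builder(47) creates a closure capturing n = 47.
Step 2: f(64) computes 64 - 47 = 17.
Step 3: result = 17

The answer is 17.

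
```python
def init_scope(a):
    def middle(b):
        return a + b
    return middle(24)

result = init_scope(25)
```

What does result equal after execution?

Step 1: init_scope(25) passes a = 25.
Step 2: middle(24) has b = 24, reads a = 25 from enclosing.
Step 3: result = 25 + 24 = 49

The answer is 49.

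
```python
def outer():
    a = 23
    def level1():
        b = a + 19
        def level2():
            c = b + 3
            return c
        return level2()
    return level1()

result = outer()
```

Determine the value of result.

Step 1: a = 23. b = a + 19 = 42.
Step 2: c = b + 3 = 42 + 3 = 45.
Step 3: result = 45

The answer is 45.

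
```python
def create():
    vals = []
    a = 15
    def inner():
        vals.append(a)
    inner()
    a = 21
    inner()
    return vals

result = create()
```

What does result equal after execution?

Step 1: a = 15. inner() appends current a to vals.
Step 2: First inner(): appends 15. Then a = 21.
Step 3: Second inner(): appends 21 (closure sees updated a). result = [15, 21]

The answer is [15, 21].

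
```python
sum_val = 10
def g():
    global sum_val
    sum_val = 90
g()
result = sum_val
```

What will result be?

Step 1: sum_val = 10 globally.
Step 2: g() declares global sum_val and sets it to 90.
Step 3: After g(), global sum_val = 90. result = 90

The answer is 90.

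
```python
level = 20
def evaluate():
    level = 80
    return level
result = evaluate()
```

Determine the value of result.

Step 1: Global level = 20.
Step 2: evaluate() creates local level = 80, shadowing the global.
Step 3: Returns local level = 80. result = 80

The answer is 80.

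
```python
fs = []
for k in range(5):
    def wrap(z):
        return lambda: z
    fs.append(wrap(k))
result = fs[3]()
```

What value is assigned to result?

Step 1: wrap(k) creates a new scope capturing z = k at call time.
Step 2: fs[3] = wrap(3), so its lambda captures z = 3.
Step 3: result = 3 (closure factory fixes late binding)

The answer is 3.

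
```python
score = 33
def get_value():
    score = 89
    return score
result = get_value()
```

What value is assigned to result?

Step 1: Global score = 33.
Step 2: get_value() creates local score = 89, shadowing the global.
Step 3: Returns local score = 89. result = 89

The answer is 89.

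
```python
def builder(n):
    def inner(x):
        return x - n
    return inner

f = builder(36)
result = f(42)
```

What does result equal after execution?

Step 1: builder(36) creates a closure capturing n = 36.
Step 2: f(42) computes 42 - 36 = 6.
Step 3: result = 6

The answer is 6.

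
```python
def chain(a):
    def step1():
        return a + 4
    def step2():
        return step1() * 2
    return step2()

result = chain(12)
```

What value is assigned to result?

Step 1: chain(12) captures a = 12.
Step 2: step2() calls step1() which returns 12 + 4 = 16.
Step 3: step2() returns 16 * 2 = 32

The answer is 32.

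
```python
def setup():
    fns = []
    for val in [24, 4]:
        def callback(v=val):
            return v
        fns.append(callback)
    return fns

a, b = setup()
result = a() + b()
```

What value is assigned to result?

Step 1: Default argument v=val captures val at each iteration.
Step 2: a() returns 24 (captured at first iteration), b() returns 4 (captured at second).
Step 3: result = 24 + 4 = 28

The answer is 28.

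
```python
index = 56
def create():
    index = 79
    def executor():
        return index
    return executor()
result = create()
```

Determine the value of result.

Step 1: index = 56 globally, but create() defines index = 79 locally.
Step 2: executor() looks up index. Not in local scope, so checks enclosing scope (create) and finds index = 79.
Step 3: result = 79

The answer is 79.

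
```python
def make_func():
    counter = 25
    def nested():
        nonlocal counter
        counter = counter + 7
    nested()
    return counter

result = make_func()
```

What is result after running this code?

Step 1: make_func() sets counter = 25.
Step 2: nested() uses nonlocal to modify counter in make_func's scope: counter = 25 + 7 = 32.
Step 3: make_func() returns the modified counter = 32

The answer is 32.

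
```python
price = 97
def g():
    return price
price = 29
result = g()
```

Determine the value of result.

Step 1: price is first set to 97, then reassigned to 29.
Step 2: g() is called after the reassignment, so it looks up the current global price = 29.
Step 3: result = 29

The answer is 29.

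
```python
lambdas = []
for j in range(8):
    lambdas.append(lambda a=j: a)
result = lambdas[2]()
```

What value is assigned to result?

Step 1: Default argument a=j captures j's value at each iteration.
Step 2: lambdas[2] captured a = 2 when j was 2.
Step 3: result = 2

The answer is 2.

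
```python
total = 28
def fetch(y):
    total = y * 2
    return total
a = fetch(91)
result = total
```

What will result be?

Step 1: Global total = 28.
Step 2: fetch(91) creates local total = 91 * 2 = 182.
Step 3: Global total unchanged because no global keyword. result = 28

The answer is 28.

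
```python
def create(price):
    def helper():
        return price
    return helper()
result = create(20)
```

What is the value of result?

Step 1: create(20) binds parameter price = 20.
Step 2: helper() looks up price in enclosing scope and finds the parameter price = 20.
Step 3: result = 20

The answer is 20.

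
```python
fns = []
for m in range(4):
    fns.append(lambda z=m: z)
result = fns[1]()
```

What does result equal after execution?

Step 1: Default argument z=m captures m's value at each iteration.
Step 2: fns[1] captured z = 1 when m was 1.
Step 3: result = 1

The answer is 1.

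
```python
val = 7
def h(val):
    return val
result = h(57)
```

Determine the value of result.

Step 1: Global val = 7.
Step 2: h(57) takes parameter val = 57, which shadows the global.
Step 3: result = 57

The answer is 57.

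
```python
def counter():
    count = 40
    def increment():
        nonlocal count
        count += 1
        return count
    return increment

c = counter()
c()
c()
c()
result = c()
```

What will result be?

Step 1: counter() creates closure with count = 40.
Step 2: Each c() call increments count via nonlocal. After 4 calls: 40 + 4 = 44.
Step 3: result = 44

The answer is 44.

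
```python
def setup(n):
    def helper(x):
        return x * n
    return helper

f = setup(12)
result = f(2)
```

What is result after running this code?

Step 1: setup(12) creates a closure capturing n = 12.
Step 2: f(2) computes 2 * 12 = 24.
Step 3: result = 24

The answer is 24.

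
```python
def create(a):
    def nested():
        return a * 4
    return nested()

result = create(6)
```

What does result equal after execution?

Step 1: create(6) binds parameter a = 6.
Step 2: nested() accesses a = 6 from enclosing scope.
Step 3: result = 6 * 4 = 24

The answer is 24.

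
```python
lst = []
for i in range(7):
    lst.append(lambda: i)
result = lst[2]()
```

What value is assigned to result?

Step 1: The loop creates 7 lambdas, all referencing the same variable i.
Step 2: After the loop, i = 6 (final value).
Step 3: lst[2]() looks up i at call time and finds 6. This is the late binding gotcha. result = 6

The answer is 6.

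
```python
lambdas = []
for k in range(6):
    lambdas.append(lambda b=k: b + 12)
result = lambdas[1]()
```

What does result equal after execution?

Step 1: Default argument b=k captures k's value at definition time.
Step 2: lambdas[1] was defined when k = 1, so b defaults to 1.
Step 3: result = 1 + 12 = 13 (default arg fixes the late binding issue)

The answer is 13.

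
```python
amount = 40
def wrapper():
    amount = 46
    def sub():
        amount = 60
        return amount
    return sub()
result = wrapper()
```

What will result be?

Step 1: Three scopes define amount: global (40), wrapper (46), sub (60).
Step 2: sub() has its own local amount = 60, which shadows both enclosing and global.
Step 3: result = 60 (local wins in LEGB)

The answer is 60.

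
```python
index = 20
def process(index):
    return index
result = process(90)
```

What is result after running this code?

Step 1: Global index = 20.
Step 2: process(90) takes parameter index = 90, which shadows the global.
Step 3: result = 90

The answer is 90.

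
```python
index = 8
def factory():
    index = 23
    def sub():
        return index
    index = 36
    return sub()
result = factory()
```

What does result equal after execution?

Step 1: factory() sets index = 23, then later index = 36.
Step 2: sub() is called after index is reassigned to 36. Closures capture variables by reference, not by value.
Step 3: result = 36

The answer is 36.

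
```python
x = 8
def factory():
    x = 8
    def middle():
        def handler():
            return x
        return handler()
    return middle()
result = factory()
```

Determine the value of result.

Step 1: factory() defines x = 8. middle() and handler() have no local x.
Step 2: handler() checks local (none), enclosing middle() (none), enclosing factory() and finds x = 8.
Step 3: result = 8

The answer is 8.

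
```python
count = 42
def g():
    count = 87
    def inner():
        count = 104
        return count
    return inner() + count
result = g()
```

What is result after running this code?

Step 1: g() has local count = 87. inner() has local count = 104.
Step 2: inner() returns its local count = 104.
Step 3: g() returns 104 + its own count (87) = 191

The answer is 191.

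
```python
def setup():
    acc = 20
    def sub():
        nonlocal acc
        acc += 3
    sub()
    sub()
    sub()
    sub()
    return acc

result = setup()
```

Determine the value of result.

Step 1: acc starts at 20.
Step 2: sub() is called 4 times, each adding 3.
Step 3: acc = 20 + 3 * 4 = 32

The answer is 32.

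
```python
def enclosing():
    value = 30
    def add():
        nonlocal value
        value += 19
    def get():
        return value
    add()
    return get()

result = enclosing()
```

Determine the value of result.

Step 1: value = 30. add() modifies it via nonlocal, get() reads it.
Step 2: add() makes value = 30 + 19 = 49.
Step 3: get() returns 49. result = 49

The answer is 49.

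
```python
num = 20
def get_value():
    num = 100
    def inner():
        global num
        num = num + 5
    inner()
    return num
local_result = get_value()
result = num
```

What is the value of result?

Step 1: Global num = 20. get_value() creates local num = 100.
Step 2: inner() declares global num and adds 5: global num = 20 + 5 = 25.
Step 3: get_value() returns its local num = 100 (unaffected by inner).
Step 4: result = global num = 25

The answer is 25.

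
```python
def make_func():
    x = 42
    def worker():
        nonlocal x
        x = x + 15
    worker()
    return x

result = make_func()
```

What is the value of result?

Step 1: make_func() sets x = 42.
Step 2: worker() uses nonlocal to modify x in make_func's scope: x = 42 + 15 = 57.
Step 3: make_func() returns the modified x = 57

The answer is 57.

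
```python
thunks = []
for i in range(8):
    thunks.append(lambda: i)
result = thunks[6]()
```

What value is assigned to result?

Step 1: The loop creates 8 lambdas, all referencing the same variable i.
Step 2: After the loop, i = 7 (final value).
Step 3: thunks[6]() looks up i at call time and finds 7. This is the late binding gotcha. result = 7

The answer is 7.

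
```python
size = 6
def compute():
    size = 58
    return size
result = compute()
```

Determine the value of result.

Step 1: Global size = 6.
Step 2: compute() creates local size = 58, shadowing the global.
Step 3: Returns local size = 58. result = 58

The answer is 58.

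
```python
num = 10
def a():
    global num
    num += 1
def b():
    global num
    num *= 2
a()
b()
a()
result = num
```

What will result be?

Step 1: num = 10.
Step 2: a(): num = 10 + 1 = 11.
Step 3: b(): num = 11 * 2 = 22.
Step 4: a(): num = 22 + 1 = 23

The answer is 23.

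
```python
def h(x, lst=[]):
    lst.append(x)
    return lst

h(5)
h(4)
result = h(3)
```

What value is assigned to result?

Step 1: Mutable default argument gotcha! The list [] is created once.
Step 2: Each call appends to the SAME list: [5], [5, 4], [5, 4, 3].
Step 3: result = [5, 4, 3]

The answer is [5, 4, 3].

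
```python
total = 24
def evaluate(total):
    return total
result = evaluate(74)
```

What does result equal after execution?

Step 1: Global total = 24.
Step 2: evaluate(74) takes parameter total = 74, which shadows the global.
Step 3: result = 74

The answer is 74.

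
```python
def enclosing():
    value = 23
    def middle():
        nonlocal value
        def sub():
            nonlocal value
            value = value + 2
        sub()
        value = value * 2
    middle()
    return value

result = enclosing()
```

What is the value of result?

Step 1: value = 23.
Step 2: sub() adds 2: value = 23 + 2 = 25.
Step 3: middle() doubles: value = 25 * 2 = 50.
Step 4: result = 50

The answer is 50.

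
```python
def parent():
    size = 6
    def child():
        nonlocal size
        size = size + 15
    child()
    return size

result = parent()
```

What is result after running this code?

Step 1: parent() sets size = 6.
Step 2: child() uses nonlocal to modify size in parent's scope: size = 6 + 15 = 21.
Step 3: parent() returns the modified size = 21

The answer is 21.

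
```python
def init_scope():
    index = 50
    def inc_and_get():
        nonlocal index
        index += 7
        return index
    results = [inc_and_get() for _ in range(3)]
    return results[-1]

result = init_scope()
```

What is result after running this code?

Step 1: index = 50.
Step 2: Three calls to inc_and_get(), each adding 7.
Step 3: Last value = 50 + 7 * 3 = 71

The answer is 71.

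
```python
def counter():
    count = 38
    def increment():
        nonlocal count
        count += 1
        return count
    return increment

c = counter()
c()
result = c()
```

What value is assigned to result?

Step 1: counter() creates closure with count = 38.
Step 2: Each c() call increments count via nonlocal. After 2 calls: 38 + 2 = 40.
Step 3: result = 40

The answer is 40.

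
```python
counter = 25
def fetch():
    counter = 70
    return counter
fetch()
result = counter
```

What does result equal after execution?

Step 1: Global counter = 25.
Step 2: fetch() creates local counter = 70 (shadow, not modification).
Step 3: After fetch() returns, global counter is unchanged. result = 25

The answer is 25.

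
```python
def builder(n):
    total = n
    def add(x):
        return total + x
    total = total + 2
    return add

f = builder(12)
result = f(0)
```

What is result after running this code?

Step 1: builder(12) sets total = 12, then total = 12 + 2 = 14.
Step 2: Closures capture by reference, so add sees total = 14.
Step 3: f(0) returns 14 + 0 = 14

The answer is 14.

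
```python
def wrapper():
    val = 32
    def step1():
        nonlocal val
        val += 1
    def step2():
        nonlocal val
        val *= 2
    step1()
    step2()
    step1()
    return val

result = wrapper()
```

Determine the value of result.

Step 1: val = 32.
Step 2: step1(): val = 32 + 1 = 33.
Step 3: step2(): val = 33 * 2 = 66.
Step 4: step1(): val = 66 + 1 = 67. result = 67

The answer is 67.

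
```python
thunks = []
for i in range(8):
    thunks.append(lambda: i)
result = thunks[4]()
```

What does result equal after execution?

Step 1: The loop creates 8 lambdas, all referencing the same variable i.
Step 2: After the loop, i = 7 (final value).
Step 3: thunks[4]() looks up i at call time and finds 7. This is the late binding gotcha. result = 7

The answer is 7.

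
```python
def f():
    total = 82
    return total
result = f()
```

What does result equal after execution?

Step 1: f() defines total = 82 in its local scope.
Step 2: return total finds the local variable total = 82.
Step 3: result = 82

The answer is 82.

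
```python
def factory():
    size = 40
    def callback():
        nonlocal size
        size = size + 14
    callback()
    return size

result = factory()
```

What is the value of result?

Step 1: factory() sets size = 40.
Step 2: callback() uses nonlocal to modify size in factory's scope: size = 40 + 14 = 54.
Step 3: factory() returns the modified size = 54

The answer is 54.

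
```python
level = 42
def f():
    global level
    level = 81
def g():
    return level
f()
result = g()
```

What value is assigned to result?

Step 1: level = 42.
Step 2: f() sets global level = 81.
Step 3: g() reads global level = 81. result = 81

The answer is 81.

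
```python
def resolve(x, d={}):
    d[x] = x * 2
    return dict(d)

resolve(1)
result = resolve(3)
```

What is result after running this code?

Step 1: Mutable default dict is shared across calls.
Step 2: First call adds 1: 2. Second call adds 3: 6.
Step 3: result = {1: 2, 3: 6}

The answer is {1: 2, 3: 6}.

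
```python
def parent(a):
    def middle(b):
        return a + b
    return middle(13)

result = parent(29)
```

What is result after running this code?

Step 1: parent(29) passes a = 29.
Step 2: middle(13) has b = 13, reads a = 29 from enclosing.
Step 3: result = 29 + 13 = 42

The answer is 42.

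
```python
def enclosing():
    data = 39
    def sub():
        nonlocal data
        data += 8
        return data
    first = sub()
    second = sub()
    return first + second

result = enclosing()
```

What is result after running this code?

Step 1: data starts at 39.
Step 2: First call: data = 39 + 8 = 47, returns 47.
Step 3: Second call: data = 47 + 8 = 55, returns 55.
Step 4: result = 47 + 55 = 102

The answer is 102.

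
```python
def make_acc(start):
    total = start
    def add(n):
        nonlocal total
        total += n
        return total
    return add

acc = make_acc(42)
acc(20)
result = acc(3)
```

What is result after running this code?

Step 1: make_acc(42) creates closure with total = 42.
Step 2: First acc(20): total = 42 + 20 = 62.
Step 3: Second acc(3): total = 62 + 3 = 65. result = 65

The answer is 65.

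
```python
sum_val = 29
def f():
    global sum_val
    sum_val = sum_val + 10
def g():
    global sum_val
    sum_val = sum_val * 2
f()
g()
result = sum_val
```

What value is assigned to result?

Step 1: sum_val = 29.
Step 2: f() adds 10: sum_val = 29 + 10 = 39.
Step 3: g() doubles: sum_val = 39 * 2 = 78.
Step 4: result = 78

The answer is 78.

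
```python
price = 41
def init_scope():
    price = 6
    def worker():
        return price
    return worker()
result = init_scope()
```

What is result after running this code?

Step 1: price = 41 globally, but init_scope() defines price = 6 locally.
Step 2: worker() looks up price. Not in local scope, so checks enclosing scope (init_scope) and finds price = 6.
Step 3: result = 6

The answer is 6.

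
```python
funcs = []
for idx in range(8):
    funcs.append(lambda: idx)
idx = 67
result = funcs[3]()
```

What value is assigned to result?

Step 1: Lambdas capture the variable idx by reference, not by value.
Step 2: After the loop, idx is reassigned to 67.
Step 3: funcs[3]() looks up the current idx = 67. result = 67

The answer is 67.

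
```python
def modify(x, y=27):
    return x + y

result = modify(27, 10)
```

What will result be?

Step 1: modify(27, 10) overrides default y with 10.
Step 2: Returns 27 + 10 = 37.
Step 3: result = 37

The answer is 37.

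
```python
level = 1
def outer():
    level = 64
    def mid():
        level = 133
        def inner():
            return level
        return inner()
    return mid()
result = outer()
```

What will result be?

Step 1: Three levels of shadowing: global 1, outer 64, mid 133.
Step 2: inner() finds level = 133 in enclosing mid() scope.
Step 3: result = 133

The answer is 133.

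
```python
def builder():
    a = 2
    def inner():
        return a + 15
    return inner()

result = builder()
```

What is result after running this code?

Step 1: builder() defines a = 2.
Step 2: inner() reads a = 2 from enclosing scope, returns 2 + 15 = 17.
Step 3: result = 17

The answer is 17.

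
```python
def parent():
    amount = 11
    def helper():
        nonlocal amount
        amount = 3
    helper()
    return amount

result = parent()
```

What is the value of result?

Step 1: parent() sets amount = 11.
Step 2: helper() uses nonlocal to reassign amount = 3.
Step 3: result = 3

The answer is 3.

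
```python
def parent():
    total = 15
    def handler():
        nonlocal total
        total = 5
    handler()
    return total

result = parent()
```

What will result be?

Step 1: parent() sets total = 15.
Step 2: handler() uses nonlocal to reassign total = 5.
Step 3: result = 5

The answer is 5.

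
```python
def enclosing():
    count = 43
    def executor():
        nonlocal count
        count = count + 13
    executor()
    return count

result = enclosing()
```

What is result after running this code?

Step 1: enclosing() sets count = 43.
Step 2: executor() uses nonlocal to modify count in enclosing's scope: count = 43 + 13 = 56.
Step 3: enclosing() returns the modified count = 56

The answer is 56.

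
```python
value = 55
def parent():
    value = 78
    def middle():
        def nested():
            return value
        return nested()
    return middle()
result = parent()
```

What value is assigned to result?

Step 1: parent() defines value = 78. middle() and nested() have no local value.
Step 2: nested() checks local (none), enclosing middle() (none), enclosing parent() and finds value = 78.
Step 3: result = 78

The answer is 78.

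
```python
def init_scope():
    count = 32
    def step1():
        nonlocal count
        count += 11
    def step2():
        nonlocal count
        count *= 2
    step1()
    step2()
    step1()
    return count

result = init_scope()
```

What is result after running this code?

Step 1: count = 32.
Step 2: step1(): count = 32 + 11 = 43.
Step 3: step2(): count = 43 * 2 = 86.
Step 4: step1(): count = 86 + 11 = 97. result = 97

The answer is 97.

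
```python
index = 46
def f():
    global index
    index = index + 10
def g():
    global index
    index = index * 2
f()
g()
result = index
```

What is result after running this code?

Step 1: index = 46.
Step 2: f() adds 10: index = 46 + 10 = 56.
Step 3: g() doubles: index = 56 * 2 = 112.
Step 4: result = 112

The answer is 112.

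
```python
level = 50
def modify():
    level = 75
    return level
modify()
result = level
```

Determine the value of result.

Step 1: level = 50 globally.
Step 2: modify() creates a LOCAL level = 75 (no global keyword!).
Step 3: The global level is unchanged. result = 50

The answer is 50.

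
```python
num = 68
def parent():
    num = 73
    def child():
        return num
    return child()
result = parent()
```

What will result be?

Step 1: num = 68 globally, but parent() defines num = 73 locally.
Step 2: child() looks up num. Not in local scope, so checks enclosing scope (parent) and finds num = 73.
Step 3: result = 73

The answer is 73.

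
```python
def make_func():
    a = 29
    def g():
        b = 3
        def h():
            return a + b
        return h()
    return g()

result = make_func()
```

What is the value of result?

Step 1: make_func() defines a = 29. g() defines b = 3.
Step 2: h() accesses both from enclosing scopes: a = 29, b = 3.
Step 3: result = 29 + 3 = 32

The answer is 32.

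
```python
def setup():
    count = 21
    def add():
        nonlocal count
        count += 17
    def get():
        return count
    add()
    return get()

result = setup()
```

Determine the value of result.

Step 1: count = 21. add() modifies it via nonlocal, get() reads it.
Step 2: add() makes count = 21 + 17 = 38.
Step 3: get() returns 38. result = 38

The answer is 38.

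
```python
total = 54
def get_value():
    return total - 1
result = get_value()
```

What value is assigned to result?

Step 1: total = 54 is defined globally.
Step 2: get_value() looks up total from global scope = 54, then computes 54 - 1 = 53.
Step 3: result = 53

The answer is 53.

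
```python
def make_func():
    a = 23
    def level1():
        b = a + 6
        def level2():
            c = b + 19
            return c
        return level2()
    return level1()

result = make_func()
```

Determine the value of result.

Step 1: a = 23. b = a + 6 = 29.
Step 2: c = b + 19 = 29 + 19 = 48.
Step 3: result = 48

The answer is 48.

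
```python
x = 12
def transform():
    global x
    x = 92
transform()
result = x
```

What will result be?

Step 1: x = 12 globally.
Step 2: transform() declares global x and sets it to 92.
Step 3: After transform(), global x = 92. result = 92

The answer is 92.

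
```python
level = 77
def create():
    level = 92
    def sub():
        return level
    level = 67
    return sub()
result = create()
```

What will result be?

Step 1: create() sets level = 92, then later level = 67.
Step 2: sub() is called after level is reassigned to 67. Closures capture variables by reference, not by value.
Step 3: result = 67

The answer is 67.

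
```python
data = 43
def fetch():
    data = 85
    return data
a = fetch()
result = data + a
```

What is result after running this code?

Step 1: Global data = 43. fetch() returns local data = 85.
Step 2: a = 85. Global data still = 43.
Step 3: result = 43 + 85 = 128

The answer is 128.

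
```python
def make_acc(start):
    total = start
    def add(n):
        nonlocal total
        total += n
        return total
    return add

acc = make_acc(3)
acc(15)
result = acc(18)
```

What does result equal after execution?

Step 1: make_acc(3) creates closure with total = 3.
Step 2: First acc(15): total = 3 + 15 = 18.
Step 3: Second acc(18): total = 18 + 18 = 36. result = 36

The answer is 36.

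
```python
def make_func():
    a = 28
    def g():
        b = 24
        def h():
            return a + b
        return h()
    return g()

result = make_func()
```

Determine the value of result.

Step 1: make_func() defines a = 28. g() defines b = 24.
Step 2: h() accesses both from enclosing scopes: a = 28, b = 24.
Step 3: result = 28 + 24 = 52

The answer is 52.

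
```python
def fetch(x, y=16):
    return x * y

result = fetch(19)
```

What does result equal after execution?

Step 1: fetch(19) uses default y = 16.
Step 2: Returns 19 * 16 = 304.
Step 3: result = 304

The answer is 304.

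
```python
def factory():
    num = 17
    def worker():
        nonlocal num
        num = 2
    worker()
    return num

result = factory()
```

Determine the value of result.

Step 1: factory() sets num = 17.
Step 2: worker() uses nonlocal to reassign num = 2.
Step 3: result = 2

The answer is 2.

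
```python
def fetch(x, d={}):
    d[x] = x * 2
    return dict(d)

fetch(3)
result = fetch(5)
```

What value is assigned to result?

Step 1: Mutable default dict is shared across calls.
Step 2: First call adds 3: 6. Second call adds 5: 10.
Step 3: result = {3: 6, 5: 10}

The answer is {3: 6, 5: 10}.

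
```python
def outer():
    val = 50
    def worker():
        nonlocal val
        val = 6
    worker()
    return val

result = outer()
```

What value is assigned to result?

Step 1: outer() sets val = 50.
Step 2: worker() uses nonlocal to reassign val = 6.
Step 3: result = 6

The answer is 6.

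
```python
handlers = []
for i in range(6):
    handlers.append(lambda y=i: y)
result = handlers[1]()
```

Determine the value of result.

Step 1: Default argument y=i captures i's value at each iteration.
Step 2: handlers[1] captured y = 1 when i was 1.
Step 3: result = 1

The answer is 1.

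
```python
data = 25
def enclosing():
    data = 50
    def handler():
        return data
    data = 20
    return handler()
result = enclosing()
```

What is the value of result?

Step 1: enclosing() sets data = 50, then later data = 20.
Step 2: handler() is called after data is reassigned to 20. Closures capture variables by reference, not by value.
Step 3: result = 20

The answer is 20.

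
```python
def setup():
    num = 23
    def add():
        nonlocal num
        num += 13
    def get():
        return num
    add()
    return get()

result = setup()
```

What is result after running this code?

Step 1: num = 23. add() modifies it via nonlocal, get() reads it.
Step 2: add() makes num = 23 + 13 = 36.
Step 3: get() returns 36. result = 36

The answer is 36.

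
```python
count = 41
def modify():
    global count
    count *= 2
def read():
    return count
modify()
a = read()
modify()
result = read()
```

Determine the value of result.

Step 1: count = 41.
Step 2: First modify(): count = 41 * 2 = 82.
Step 3: Second modify(): count = 82 * 2 = 164.
Step 4: read() returns 164

The answer is 164.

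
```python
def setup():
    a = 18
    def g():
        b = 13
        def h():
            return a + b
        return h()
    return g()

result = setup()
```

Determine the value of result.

Step 1: setup() defines a = 18. g() defines b = 13.
Step 2: h() accesses both from enclosing scopes: a = 18, b = 13.
Step 3: result = 18 + 13 = 31

The answer is 31.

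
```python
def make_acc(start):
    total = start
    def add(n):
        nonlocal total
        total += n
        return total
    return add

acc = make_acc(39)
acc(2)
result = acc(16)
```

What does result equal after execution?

Step 1: make_acc(39) creates closure with total = 39.
Step 2: First acc(2): total = 39 + 2 = 41.
Step 3: Second acc(16): total = 41 + 16 = 57. result = 57

The answer is 57.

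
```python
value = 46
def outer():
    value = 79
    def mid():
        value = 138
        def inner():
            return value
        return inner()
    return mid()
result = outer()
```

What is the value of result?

Step 1: Three levels of shadowing: global 46, outer 79, mid 138.
Step 2: inner() finds value = 138 in enclosing mid() scope.
Step 3: result = 138

The answer is 138.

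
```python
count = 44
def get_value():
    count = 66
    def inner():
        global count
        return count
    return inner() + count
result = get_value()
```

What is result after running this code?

Step 1: Global count = 44. get_value() shadows with local count = 66.
Step 2: inner() uses global keyword, so inner() returns global count = 44.
Step 3: get_value() returns 44 + 66 = 110

The answer is 110.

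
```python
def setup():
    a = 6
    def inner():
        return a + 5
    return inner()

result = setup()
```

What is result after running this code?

Step 1: setup() defines a = 6.
Step 2: inner() reads a = 6 from enclosing scope, returns 6 + 5 = 11.
Step 3: result = 11

The answer is 11.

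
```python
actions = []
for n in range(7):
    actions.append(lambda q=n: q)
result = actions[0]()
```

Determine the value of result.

Step 1: Default argument q=n captures n's value at each iteration.
Step 2: actions[0] captured q = 0 when n was 0.
Step 3: result = 0

The answer is 0.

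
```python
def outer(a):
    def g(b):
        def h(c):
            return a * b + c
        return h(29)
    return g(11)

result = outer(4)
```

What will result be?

Step 1: a = 4, b = 11, c = 29.
Step 2: h() computes a * b + c = 4 * 11 + 29 = 73.
Step 3: result = 73

The answer is 73.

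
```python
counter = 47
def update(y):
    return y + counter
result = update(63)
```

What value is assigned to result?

Step 1: counter = 47 is defined globally.
Step 2: update(63) uses parameter y = 63 and looks up counter from global scope = 47.
Step 3: result = 63 + 47 = 110

The answer is 110.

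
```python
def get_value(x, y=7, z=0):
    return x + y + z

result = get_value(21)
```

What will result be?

Step 1: get_value(21) uses defaults y = 7, z = 0.
Step 2: Returns 21 + 7 + 0 = 28.
Step 3: result = 28

The answer is 28.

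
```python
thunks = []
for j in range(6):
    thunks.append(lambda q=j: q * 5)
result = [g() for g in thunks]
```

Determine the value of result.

Step 1: Default arg q=j captures j at each iteration.
Step 2: thunks[k] has q defaulting to k, returns k * 5.
Step 3: result = [0, 5, 10, 15, 20, 25]

The answer is [0, 5, 10, 15, 20, 25].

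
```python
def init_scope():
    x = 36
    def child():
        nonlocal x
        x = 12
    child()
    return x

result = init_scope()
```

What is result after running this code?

Step 1: init_scope() sets x = 36.
Step 2: child() uses nonlocal to reassign x = 12.
Step 3: result = 12

The answer is 12.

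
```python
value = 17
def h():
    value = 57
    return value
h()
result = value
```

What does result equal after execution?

Step 1: Global value = 17.
Step 2: h() creates local value = 57 (shadow, not modification).
Step 3: After h() returns, global value is unchanged. result = 17

The answer is 17.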